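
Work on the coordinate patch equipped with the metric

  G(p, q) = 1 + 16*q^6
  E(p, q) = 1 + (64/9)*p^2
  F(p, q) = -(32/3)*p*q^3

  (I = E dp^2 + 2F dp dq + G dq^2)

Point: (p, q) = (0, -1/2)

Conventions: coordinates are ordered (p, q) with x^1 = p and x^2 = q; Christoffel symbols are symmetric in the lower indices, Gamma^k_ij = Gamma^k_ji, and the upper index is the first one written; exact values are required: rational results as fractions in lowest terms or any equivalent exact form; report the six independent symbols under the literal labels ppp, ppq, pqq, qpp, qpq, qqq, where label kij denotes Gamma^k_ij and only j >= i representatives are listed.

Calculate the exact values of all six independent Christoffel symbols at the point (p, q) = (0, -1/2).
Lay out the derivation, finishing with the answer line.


E = 1, F = 0, G = 5/4 at the point
E_p = 0, E_q = 0, F_p = 4/3, F_q = 0, G_p = 0, G_q = -3
EG - F^2 = 5/4;  g^inv = (4/5) * [[5/4, 0], [0, 1]]
first-kind symbols [ij,l] = (1/2)(d_i g_jl + d_j g_il - d_l g_ij): [pp,p] = E_p/2 = 0, [pp,q] = F_p - E_q/2 = 4/3, [pq,p] = E_q/2 = 0, [pq,q] = G_p/2 = 0, [qq,p] = F_q - G_p/2 = 0, [qq,q] = G_q/2 = -3/2
Gamma^p_ij = (G*[ij,p] - F*[ij,q])/(EG - F^2), Gamma^q_ij = (E*[ij,q] - F*[ij,p])/(EG - F^2)

Answer: Gamma_ppp = 0, Gamma_ppq = 0, Gamma_pqq = 0, Gamma_qpp = 16/15, Gamma_qpq = 0, Gamma_qqq = -6/5


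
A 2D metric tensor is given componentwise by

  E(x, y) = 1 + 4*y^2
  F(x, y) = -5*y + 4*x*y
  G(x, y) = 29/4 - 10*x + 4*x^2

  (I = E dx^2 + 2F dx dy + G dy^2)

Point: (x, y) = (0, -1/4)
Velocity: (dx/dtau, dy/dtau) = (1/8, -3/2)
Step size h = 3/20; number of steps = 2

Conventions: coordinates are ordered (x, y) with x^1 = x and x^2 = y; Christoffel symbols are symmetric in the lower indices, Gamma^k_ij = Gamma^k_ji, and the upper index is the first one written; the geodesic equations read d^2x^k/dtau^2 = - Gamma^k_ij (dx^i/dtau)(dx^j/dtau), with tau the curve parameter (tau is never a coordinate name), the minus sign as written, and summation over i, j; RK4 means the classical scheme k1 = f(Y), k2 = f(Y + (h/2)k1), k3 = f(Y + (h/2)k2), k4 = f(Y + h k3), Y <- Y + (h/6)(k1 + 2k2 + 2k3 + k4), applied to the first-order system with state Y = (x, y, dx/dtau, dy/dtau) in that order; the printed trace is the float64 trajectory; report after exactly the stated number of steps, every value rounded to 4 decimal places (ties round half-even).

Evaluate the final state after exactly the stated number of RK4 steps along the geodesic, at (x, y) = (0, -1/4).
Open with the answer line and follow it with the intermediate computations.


Answer: x = 0.0342, y = -0.7103, dx/dtau = 0.1006, dy/dtau = -1.5646

f(Y) = (dx/dtau, dy/dtau, -Gamma^x_ij Y'^i Y'^j, -Gamma^y_ij Y'^i Y'^j) with the Gammas evaluated at the stage position; h = 0.150000; intermediate values shown to 6 dp
step 0: x = 0.0000, y = -0.2500, dx/dtau = 0.1250, dy/dtau = -1.5000
step 1:
  k1: at (x, y) = (0.000000, -0.250000), (dx/dtau, dy/dtau) = (0.125000, -1.500000); Gamma_xxx = 0.000000, Gamma_xxy = -0.133333, Gamma_xyy = 0.000000, Gamma_yxx = 0.000000, Gamma_yxy = -0.666667, Gamma_yyy = 0.000000; k1 = (0.125000, -1.500000, -0.050000, -0.250000)
  k2: at (x, y) = (0.009375, -0.362500), (dx/dtau, dy/dtau) = (0.121250, -1.518750); Gamma_xxx = 0.000000, Gamma_xxy = -0.188747, Gamma_xyy = 0.000000, Gamma_yxx = 0.000000, Gamma_yxy = -0.645972, Gamma_yyy = 0.000000; k2 = (0.121250, -1.518750, -0.069515, -0.237909)
  k3: at (x, y) = (0.009094, -0.363906), (dx/dtau, dy/dtau) = (0.119786, -1.517843); Gamma_xxx = 0.000000, Gamma_xxy = -0.189310, Gamma_xyy = 0.000000, Gamma_yxx = 0.000000, Gamma_yxy = -0.645540, Gamma_yyy = 0.000000; k3 = (0.119786, -1.517843, -0.068840, -0.234740)
  k4: at (x, y) = (0.017968, -0.477676), (dx/dtau, dy/dtau) = (0.114674, -1.535211); Gamma_xxx = 0.000000, Gamma_xxy = -0.239308, Gamma_xyy = 0.000000, Gamma_yxx = 0.000000, Gamma_yxy = -0.617226, Gamma_yyy = 0.000000; k4 = (0.114674, -1.535211, -0.084260, -0.217324)
  Y <- Y + (h/6)(k1 + 2k2 + 2k3 + k4): x = 0.0180, y = -0.4777, dx/dtau = 0.1147, dy/dtau = -1.5353
step 2:
  k1: at (x, y) = (0.018044, -0.477710), (dx/dtau, dy/dtau) = (0.114726, -1.535316); Gamma_xxx = 0.000000, Gamma_xxy = -0.239343, Gamma_xyy = 0.000000, Gamma_yxx = 0.000000, Gamma_yxy = -0.617236, Gamma_yyy = 0.000000; k1 = (0.114726, -1.535316, -0.084316, -0.217440)
  k2: at (x, y) = (0.026648, -0.592859), (dx/dtau, dy/dtau) = (0.108402, -1.551624); Gamma_xxx = 0.000000, Gamma_xxy = -0.282573, Gamma_xyy = 0.000000, Gamma_yxx = 0.000000, Gamma_yxy = -0.583084, Gamma_yyy = 0.000000; k2 = (0.108402, -1.551624, -0.095057, -0.196149)
  k3: at (x, y) = (0.026174, -0.594082), (dx/dtau, dy/dtau) = (0.107596, -1.550027); Gamma_xxx = 0.000000, Gamma_xxy = -0.282804, Gamma_xyy = 0.000000, Gamma_yxx = 0.000000, Gamma_yxy = -0.582585, Gamma_yyy = 0.000000; k3 = (0.107596, -1.550027, -0.094331, -0.194324)
  k4: at (x, y) = (0.034183, -0.710214), (dx/dtau, dy/dtau) = (0.100576, -1.564464); Gamma_xxx = 0.000000, Gamma_xxy = -0.318109, Gamma_xyy = 0.000000, Gamma_yxx = 0.000000, Gamma_yxy = -0.544571, Gamma_yyy = 0.000000; k4 = (0.100576, -1.564464, -0.100107, -0.171374)
  Y <- Y + (h/6)(k1 + 2k2 + 2k3 + k4): x = 0.0342, y = -0.7103, dx/dtau = 0.1006, dy/dtau = -1.5646


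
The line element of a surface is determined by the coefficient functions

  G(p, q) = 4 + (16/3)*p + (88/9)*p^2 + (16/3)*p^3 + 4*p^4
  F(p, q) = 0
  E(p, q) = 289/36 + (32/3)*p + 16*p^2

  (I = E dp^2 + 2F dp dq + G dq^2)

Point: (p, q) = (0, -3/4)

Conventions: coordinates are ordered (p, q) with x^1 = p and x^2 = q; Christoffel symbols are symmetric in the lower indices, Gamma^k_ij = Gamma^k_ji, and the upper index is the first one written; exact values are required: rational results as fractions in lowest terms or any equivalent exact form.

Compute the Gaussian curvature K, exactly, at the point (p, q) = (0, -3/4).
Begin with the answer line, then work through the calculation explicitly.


Answer: K = -16200/83521

E = 289/36, F = 0, G = 4, EG - F^2 = 289/9 at the point
E_p = 32/3, E_q = 0, F_p = 0, F_q = 0, G_p = 16/3, G_q = 0
E_qq = 0, F_pq = 0, G_pp = 176/9
Using the Brioschi determinant formula for K from the metric derivatives:
M1 = [[-E_qq/2 + F_pq - G_pp/2, E_p/2, F_p - E_q/2], [F_q - G_p/2, E, F], [G_q/2, F, G]] = [[-88/9, 16/3, 0], [-8/3, 289/36, 0], [0, 0, 4]]; det M1 = -20824/81
M2 = [[0, E_q/2, G_p/2], [E_q/2, E, F], [G_p/2, F, G]] = [[0, 0, 8/3], [0, 289/36, 0], [8/3, 0, 4]]; det M2 = -4624/81
det M1 - det M2 = -200; K = -200 / (289/9)^2 = -16200/83521


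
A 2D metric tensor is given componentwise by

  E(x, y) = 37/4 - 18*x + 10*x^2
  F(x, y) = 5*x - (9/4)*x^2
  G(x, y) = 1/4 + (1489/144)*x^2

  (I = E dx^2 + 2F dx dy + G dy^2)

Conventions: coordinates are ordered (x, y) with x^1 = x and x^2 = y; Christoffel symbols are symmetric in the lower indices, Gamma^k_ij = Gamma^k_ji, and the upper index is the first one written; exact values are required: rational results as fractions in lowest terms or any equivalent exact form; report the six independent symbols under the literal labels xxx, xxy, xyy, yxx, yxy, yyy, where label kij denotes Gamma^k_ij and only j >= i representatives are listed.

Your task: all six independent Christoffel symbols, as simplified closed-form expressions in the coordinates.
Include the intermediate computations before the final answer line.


E = 37/4 - 18*x + 10*x^2; F = 5*x - (9/4)*x^2; G = 1/4 + (1489/144)*x^2
Gamma^k_ij = (1/2) g^{kl} (d_i g_jl + d_j g_il - d_l g_ij), with g^inv = (1/(EG-F^2)) [[G, -F], [-F, E]]
first partials: E_x = -18 + 20*x, E_y = 0, F_x = 5 - (9/2)*x, F_y = 0, G_x = (1489/72)*x, G_y = 0
D = EG - F^2 = 37/16 - (9/2)*x + (42133/576)*x^2 - (1309/8)*x^3 + (14161/144)*x^4
expanded: Gamma^x_xx = (G E_x - 2F F_x + F E_y)/(2D), Gamma^x_xy = (G E_y - F G_x)/(2D), Gamma^x_yy = (2G F_y - G G_x - F G_y)/(2D), Gamma^y_xx = (2E F_x - E E_y - F E_x)/(2D), Gamma^y_xy = (E G_x - F E_y)/(2D), Gamma^y_yy = (E G_y - 2F F_y + F G_x)/(2D); substitute and cancel common factors

Answer: Gamma_xxx = (53728*x^3 - 34164*x^2 - 12960*x - 1296)/(56644*x^4 - 94248*x^3 + 42133*x^2 - 2592*x + 1332), Gamma_xxy = (13401*x^3 - 29780*x^2)/(56644*x^4 - 94248*x^3 + 42133*x^2 - 2592*x + 1332), Gamma_xyy = (-2217121*x^3 - 53604*x)/(2039184*x^4 - 3392928*x^3 + 1516788*x^2 - 93312*x + 47952), Gamma_yxx = (-12960*x^3 + 34992*x^2 - 49896*x + 26640)/(56644*x^4 - 94248*x^3 + 42133*x^2 - 2592*x + 1332), Gamma_yxy = (59560*x^3 - 107208*x^2 + 55093*x)/(56644*x^4 - 94248*x^3 + 42133*x^2 - 2592*x + 1332), Gamma_yyy = (-13401*x^3 + 29780*x^2)/(56644*x^4 - 94248*x^3 + 42133*x^2 - 2592*x + 1332)


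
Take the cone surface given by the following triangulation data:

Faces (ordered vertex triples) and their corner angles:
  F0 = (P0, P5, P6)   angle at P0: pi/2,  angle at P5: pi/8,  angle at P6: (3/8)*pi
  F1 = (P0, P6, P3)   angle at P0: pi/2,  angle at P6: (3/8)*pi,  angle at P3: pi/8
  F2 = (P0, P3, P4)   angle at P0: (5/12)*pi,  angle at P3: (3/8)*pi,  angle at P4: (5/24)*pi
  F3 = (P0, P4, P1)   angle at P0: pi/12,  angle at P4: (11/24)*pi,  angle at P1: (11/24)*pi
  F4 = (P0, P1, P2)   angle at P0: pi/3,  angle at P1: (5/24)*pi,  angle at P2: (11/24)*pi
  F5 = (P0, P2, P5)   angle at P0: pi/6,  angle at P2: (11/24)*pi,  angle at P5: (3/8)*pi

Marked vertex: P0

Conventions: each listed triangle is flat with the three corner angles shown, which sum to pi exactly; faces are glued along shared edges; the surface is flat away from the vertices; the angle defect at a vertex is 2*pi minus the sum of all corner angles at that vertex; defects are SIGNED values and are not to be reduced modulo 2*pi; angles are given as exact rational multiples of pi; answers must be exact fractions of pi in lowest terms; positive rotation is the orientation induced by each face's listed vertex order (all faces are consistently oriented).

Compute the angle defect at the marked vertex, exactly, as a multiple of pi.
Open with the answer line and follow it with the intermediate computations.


Answer: defect(P0) = 0

Sum of corner angles at P0: 2*pi
defect = 2*pi - 2*pi


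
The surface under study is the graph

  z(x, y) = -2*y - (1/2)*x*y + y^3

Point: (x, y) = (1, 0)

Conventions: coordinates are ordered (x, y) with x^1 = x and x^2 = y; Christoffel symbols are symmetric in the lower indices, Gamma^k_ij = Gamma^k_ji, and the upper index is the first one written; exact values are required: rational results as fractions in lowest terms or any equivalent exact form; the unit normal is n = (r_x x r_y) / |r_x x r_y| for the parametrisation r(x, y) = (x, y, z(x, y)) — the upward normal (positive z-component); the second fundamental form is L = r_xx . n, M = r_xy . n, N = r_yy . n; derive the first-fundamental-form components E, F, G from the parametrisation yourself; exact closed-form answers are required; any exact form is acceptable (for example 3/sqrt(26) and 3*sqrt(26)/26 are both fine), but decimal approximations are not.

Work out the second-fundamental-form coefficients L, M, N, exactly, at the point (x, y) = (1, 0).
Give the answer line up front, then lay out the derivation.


Answer: L = 0, M = -sqrt(29)/29, N = 0

z_x = 0, z_y = -5/2, z_xx = 0, z_xy = -1/2, z_yy = 0
E = 1, F = 0, G = 29/4; answer radicand W^2 = 29/4
unnormalised second-form numerators: l = 0, m = -1/2, n = 0; L = l/sqrt(29/4), and similarly M = m/sqrt(W^2), N = n/sqrt(W^2)


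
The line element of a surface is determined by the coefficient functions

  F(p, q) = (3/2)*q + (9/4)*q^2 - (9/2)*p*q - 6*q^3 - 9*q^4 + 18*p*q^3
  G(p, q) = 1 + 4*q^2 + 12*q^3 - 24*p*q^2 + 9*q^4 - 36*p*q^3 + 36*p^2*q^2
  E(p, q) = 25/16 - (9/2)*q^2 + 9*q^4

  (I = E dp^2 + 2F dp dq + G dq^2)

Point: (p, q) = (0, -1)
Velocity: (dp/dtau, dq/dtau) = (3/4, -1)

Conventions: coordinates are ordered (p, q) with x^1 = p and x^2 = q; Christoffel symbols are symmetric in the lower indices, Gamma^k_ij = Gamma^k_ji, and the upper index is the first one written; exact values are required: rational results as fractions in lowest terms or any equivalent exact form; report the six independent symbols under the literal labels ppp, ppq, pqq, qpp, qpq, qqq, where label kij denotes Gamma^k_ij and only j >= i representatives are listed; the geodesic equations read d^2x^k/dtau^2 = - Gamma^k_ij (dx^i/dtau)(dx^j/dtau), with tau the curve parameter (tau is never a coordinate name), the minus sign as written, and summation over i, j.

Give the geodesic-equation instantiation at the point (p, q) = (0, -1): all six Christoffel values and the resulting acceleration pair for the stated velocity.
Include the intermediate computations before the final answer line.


E = 97/16, F = -9/4, G = 2 at the point
E_p = 0, E_q = -27, F_p = -27/2, F_q = 15, G_p = 12, G_q = -8
EG - F^2 = 113/16;  g^inv = (16/113) * [[2, 9/4], [9/4, 97/16]]
first-kind symbols [ij,l] = (1/2)(d_i g_jl + d_j g_il - d_l g_ij): [pp,p] = E_p/2 = 0, [pp,q] = F_p - E_q/2 = 0, [pq,p] = E_q/2 = -27/2, [pq,q] = G_p/2 = 6, [qq,p] = F_q - G_p/2 = 9, [qq,q] = G_q/2 = -4
Gamma^p_ij = (G*[ij,p] - F*[ij,q])/(EG - F^2), Gamma^q_ij = (E*[ij,q] - F*[ij,p])/(EG - F^2)
Gamma_ppp = 0, Gamma_ppq = -216/113, Gamma_pqq = 144/113, Gamma_qpp = 0, Gamma_qpq = 96/113, Gamma_qqq = -64/113
d^2p/dtau^2 = -(Gamma_ppp*(3/4)^2 + 2*Gamma_ppq*(3/4)*(-1) + Gamma_pqq*(-1)^2) = -468/113
d^2q/dtau^2 = -(Gamma_qpp*(3/4)^2 + 2*Gamma_qpq*(3/4)*(-1) + Gamma_qqq*(-1)^2) = 208/113

Answer: Gamma_ppp = 0, Gamma_ppq = -216/113, Gamma_pqq = 144/113, Gamma_qpp = 0, Gamma_qpq = 96/113, Gamma_qqq = -64/113; accelerations (d^2p/dtau^2, d^2q/dtau^2) = (-468/113, 208/113)


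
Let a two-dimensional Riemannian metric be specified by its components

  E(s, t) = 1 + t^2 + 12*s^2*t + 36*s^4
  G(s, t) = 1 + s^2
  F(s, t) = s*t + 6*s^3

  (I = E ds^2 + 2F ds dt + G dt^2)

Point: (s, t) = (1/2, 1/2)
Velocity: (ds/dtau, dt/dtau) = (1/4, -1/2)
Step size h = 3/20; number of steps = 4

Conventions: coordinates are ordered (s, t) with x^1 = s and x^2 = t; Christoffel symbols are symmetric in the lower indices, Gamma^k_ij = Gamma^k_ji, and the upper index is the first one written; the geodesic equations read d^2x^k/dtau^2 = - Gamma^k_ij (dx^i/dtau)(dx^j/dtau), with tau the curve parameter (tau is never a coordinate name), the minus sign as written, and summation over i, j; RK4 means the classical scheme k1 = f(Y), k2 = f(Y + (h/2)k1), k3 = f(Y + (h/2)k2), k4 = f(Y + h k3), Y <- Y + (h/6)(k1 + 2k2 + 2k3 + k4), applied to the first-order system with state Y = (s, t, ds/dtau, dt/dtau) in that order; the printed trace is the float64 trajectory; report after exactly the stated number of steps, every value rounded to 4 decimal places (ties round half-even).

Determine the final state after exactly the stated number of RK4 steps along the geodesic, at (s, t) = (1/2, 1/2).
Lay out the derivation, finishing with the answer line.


f(Y) = (ds/dtau, dt/dtau, -Gamma^s_ij Y'^i Y'^j, -Gamma^t_ij Y'^i Y'^j) with the Gammas evaluated at the stage position; h = 0.150000; intermediate values shown to 6 dp
step 0: s = 0.5000, t = 0.5000, ds/dtau = 0.2500, dt/dtau = -0.5000
step 1:
  k1: at (s, t) = (0.500000, 0.500000), (ds/dtau, dt/dtau) = (0.250000, -0.500000); Gamma_sss = 2.285714, Gamma_sst = 0.380952, Gamma_stt = 0.000000, Gamma_tss = 0.571429, Gamma_tst = 0.095238, Gamma_ttt = 0.000000; k1 = (0.250000, -0.500000, -0.047619, -0.011905)
  k2: at (s, t) = (0.518750, 0.462500), (ds/dtau, dt/dtau) = (0.246429, -0.500893); Gamma_sss = 2.315759, Gamma_sst = 0.372009, Gamma_stt = 0.000000, Gamma_tss = 0.578352, Gamma_tst = 0.092908, Gamma_ttt = 0.000000; k2 = (0.246429, -0.500893, -0.048792, -0.012186)
  k3: at (s, t) = (0.518482, 0.462433), (ds/dtau, dt/dtau) = (0.246341, -0.500914); Gamma_sss = 2.315733, Gamma_sst = 0.372197, Gamma_stt = 0.000000, Gamma_tss = 0.578530, Gamma_tst = 0.092984, Gamma_ttt = 0.000000; k3 = (0.246341, -0.500914, -0.048672, -0.012160)
  k4: at (s, t) = (0.536951, 0.424863), (ds/dtau, dt/dtau) = (0.242699, -0.501824); Gamma_sss = 2.340800, Gamma_sst = 0.363286, Gamma_stt = 0.000000, Gamma_tss = 0.583310, Gamma_tst = 0.090528, Gamma_ttt = 0.000000; k4 = (0.242699, -0.501824, -0.049389, -0.012307)
  Y <- Y + (h/6)(k1 + 2k2 + 2k3 + k4): s = 0.5370, t = 0.4249, ds/dtau = 0.2427, dt/dtau = -0.5018
step 2:
  k1: at (s, t) = (0.536956, 0.424864), (ds/dtau, dt/dtau) = (0.242702, -0.501823); Gamma_sss = 2.340799, Gamma_sst = 0.363282, Gamma_stt = 0.000000, Gamma_tss = 0.583307, Gamma_tst = 0.090527, Gamma_ttt = 0.000000; k1 = (0.242702, -0.501823, -0.049392, -0.012308)
  k2: at (s, t) = (0.555159, 0.387227), (ds/dtau, dt/dtau) = (0.238997, -0.502746); Gamma_sss = 2.361219, Gamma_sst = 0.354436, Gamma_stt = 0.000000, Gamma_tss = 0.586134, Gamma_tst = 0.087983, Gamma_ttt = 0.000000; k2 = (0.238997, -0.502746, -0.049698, -0.012337)
  k3: at (s, t) = (0.554881, 0.387158), (ds/dtau, dt/dtau) = (0.238974, -0.502748); Gamma_sss = 2.361339, Gamma_sst = 0.354632, Gamma_stt = 0.000000, Gamma_tss = 0.586374, Gamma_tst = 0.088063, Gamma_ttt = 0.000000; k3 = (0.238974, -0.502748, -0.049639, -0.012327)
  k4: at (s, t) = (0.572802, 0.349452), (ds/dtau, dt/dtau) = (0.235256, -0.503672); Gamma_sss = 2.377594, Gamma_sst = 0.345901, Gamma_stt = 0.000000, Gamma_tss = 0.587512, Gamma_tst = 0.085473, Gamma_ttt = 0.000000; k4 = (0.235256, -0.503672, -0.049616, -0.012260)
  Y <- Y + (h/6)(k1 + 2k2 + 2k3 + k4): s = 0.5728, t = 0.3495, ds/dtau = 0.2353, dt/dtau = -0.5037
step 3:
  k1: at (s, t) = (0.572803, 0.349452), (ds/dtau, dt/dtau) = (0.235260, -0.503670); Gamma_sss = 2.377593, Gamma_sst = 0.345900, Gamma_stt = 0.000000, Gamma_tss = 0.587511, Gamma_tst = 0.085473, Gamma_ttt = 0.000000; k1 = (0.235260, -0.503670, -0.049619, -0.012261)
  k2: at (s, t) = (0.590448, 0.311677), (ds/dtau, dt/dtau) = (0.231538, -0.504590); Gamma_sss = 2.390017, Gamma_sst = 0.337317, Gamma_stt = 0.000000, Gamma_tss = 0.587148, Gamma_tst = 0.082868, Gamma_ttt = 0.000000; k2 = (0.231538, -0.504590, -0.049310, -0.012114)
  k3: at (s, t) = (0.590169, 0.311608), (ds/dtau, dt/dtau) = (0.231561, -0.504578); Gamma_sss = 2.390262, Gamma_sst = 0.337511, Gamma_stt = 0.000000, Gamma_tss = 0.587431, Gamma_tst = 0.082947, Gamma_ttt = 0.000000; k3 = (0.231561, -0.504578, -0.049297, -0.012115)
  k4: at (s, t) = (0.607538, 0.273765), (ds/dtau, dt/dtau) = (0.227865, -0.505487); Gamma_sss = 2.399299, Gamma_sst = 0.329102, Gamma_stt = 0.000000, Gamma_tss = 0.585789, Gamma_tst = 0.080350, Gamma_ttt = 0.000000; k4 = (0.227865, -0.505487, -0.048764, -0.011906)
  Y <- Y + (h/6)(k1 + 2k2 + 2k3 + k4): s = 0.6075, t = 0.2738, ds/dtau = 0.2279, dt/dtau = -0.5055
step 4:
  k1: at (s, t) = (0.607537, 0.273765), (ds/dtau, dt/dtau) = (0.227870, -0.505486); Gamma_sss = 2.399300, Gamma_sst = 0.329102, Gamma_stt = 0.000000, Gamma_tss = 0.585790, Gamma_tst = 0.080351, Gamma_ttt = 0.000000; k1 = (0.227870, -0.505486, -0.048767, -0.011907)
  k2: at (s, t) = (0.624627, 0.235853), (ds/dtau, dt/dtau) = (0.224212, -0.506379); Gamma_sss = 2.405268, Gamma_sst = 0.320894, Gamma_stt = 0.000000, Gamma_tss = 0.583046, Gamma_tst = 0.077786, Gamma_ttt = 0.000000; k2 = (0.224212, -0.506379, -0.048049, -0.011647)
  k3: at (s, t) = (0.624352, 0.235786), (ds/dtau, dt/dtau) = (0.224266, -0.506359); Gamma_sss = 2.405609, Gamma_sst = 0.321081, Gamma_stt = 0.000000, Gamma_tss = 0.583353, Gamma_tst = 0.077861, Gamma_ttt = 0.000000; k3 = (0.224266, -0.506359, -0.048067, -0.011656)
  k4: at (s, t) = (0.641176, 0.197811), (ds/dtau, dt/dtau) = (0.220660, -0.507234); Gamma_sss = 2.408884, Gamma_sst = 0.313081, Gamma_stt = 0.000000, Gamma_tss = 0.579676, Gamma_tst = 0.075340, Gamma_ttt = 0.000000; k4 = (0.220660, -0.507234, -0.047206, -0.011360)
  Y <- Y + (h/6)(k1 + 2k2 + 2k3 + k4): s = 0.6412, t = 0.1978, ds/dtau = 0.2207, dt/dtau = -0.5072

Answer: s = 0.6412, t = 0.1978, ds/dtau = 0.2207, dt/dtau = -0.5072


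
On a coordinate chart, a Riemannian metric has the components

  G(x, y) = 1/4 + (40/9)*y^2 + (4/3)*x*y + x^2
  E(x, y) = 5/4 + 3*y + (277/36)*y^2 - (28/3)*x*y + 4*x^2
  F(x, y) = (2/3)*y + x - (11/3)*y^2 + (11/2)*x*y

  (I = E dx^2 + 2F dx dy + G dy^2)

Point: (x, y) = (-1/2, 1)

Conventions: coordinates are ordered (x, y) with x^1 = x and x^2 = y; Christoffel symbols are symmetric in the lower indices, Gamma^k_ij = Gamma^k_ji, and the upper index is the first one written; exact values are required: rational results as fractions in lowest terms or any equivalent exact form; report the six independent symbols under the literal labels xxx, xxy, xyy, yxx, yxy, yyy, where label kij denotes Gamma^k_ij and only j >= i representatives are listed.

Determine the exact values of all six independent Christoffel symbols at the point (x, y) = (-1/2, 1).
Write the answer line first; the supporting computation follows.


Answer: Gamma_xxx = -77685/47011, Gamma_xxy = 65260/47011, Gamma_xyy = -19830/47011, Gamma_yxx = -168754/47011, Gamma_yxy = 97179/47011, Gamma_yyy = 16207/47011

E = 317/18, F = -25/4, G = 77/18 at the point
E_x = -40/3, E_y = 415/18, F_x = 13/2, F_y = -113/12, G_x = 1/3, G_y = 74/9
EG - F^2 = 47011/1296;  g^inv = (1296/47011) * [[77/18, 25/4], [25/4, 317/18]]
first-kind symbols [ij,l] = (1/2)(d_i g_jl + d_j g_il - d_l g_ij): [xx,x] = E_x/2 = -20/3, [xx,y] = F_x - E_y/2 = -181/36, [xy,x] = E_y/2 = 415/36, [xy,y] = G_x/2 = 1/6, [yy,x] = F_y - G_x/2 = -115/12, [yy,y] = G_y/2 = 37/9
Gamma^x_ij = (G*[ij,x] - F*[ij,y])/(EG - F^2), Gamma^y_ij = (E*[ij,y] - F*[ij,x])/(EG - F^2)


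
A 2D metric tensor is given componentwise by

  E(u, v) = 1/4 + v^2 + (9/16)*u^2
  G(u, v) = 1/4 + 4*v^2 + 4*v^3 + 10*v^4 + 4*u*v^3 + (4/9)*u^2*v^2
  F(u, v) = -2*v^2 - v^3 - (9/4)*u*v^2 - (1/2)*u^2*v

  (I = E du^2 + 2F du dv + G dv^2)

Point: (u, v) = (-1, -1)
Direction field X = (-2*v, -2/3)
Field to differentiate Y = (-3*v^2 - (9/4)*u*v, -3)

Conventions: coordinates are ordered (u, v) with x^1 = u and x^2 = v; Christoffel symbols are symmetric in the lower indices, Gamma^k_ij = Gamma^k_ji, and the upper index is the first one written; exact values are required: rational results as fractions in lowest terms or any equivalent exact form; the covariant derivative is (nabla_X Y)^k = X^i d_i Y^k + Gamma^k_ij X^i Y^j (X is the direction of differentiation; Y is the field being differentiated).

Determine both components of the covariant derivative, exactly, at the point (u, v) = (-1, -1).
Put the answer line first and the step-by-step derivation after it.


Answer: (nabla_X Y)^u = 909847/244386, (nabla_X Y)^v = -25333/13577

E = 29/16, F = 7/4, G = 529/36 at the point
E_u = -9/8, E_v = -2, F_u = -13/4, F_v = -4, G_u = -44/9, G_v = -440/9
EG - F^2 = 13577/576;  g^inv = (576/13577) * [[529/36, -7/4], [-7/4, 29/16]]
first-kind symbols [ij,l] = (1/2)(d_i g_jl + d_j g_il - d_l g_ij): [uu,u] = E_u/2 = -9/16, [uu,v] = F_u - E_v/2 = -9/4, [uv,u] = E_v/2 = -1, [uv,v] = G_u/2 = -22/9, [vv,u] = F_v - G_u/2 = -14/9, [vv,v] = G_v/2 = -220/9
Gamma^u_ij = (G*[ij,u] - F*[ij,v])/(EG - F^2), Gamma^v_ij = (E*[ij,v] - F*[ij,u])/(EG - F^2)
Gamma_uuu = -2493/13577, Gamma_uuv = -6000/13577, Gamma_uvv = 103264/122193, Gamma_vuu = -1782/13577, Gamma_vuv = -1544/13577, Gamma_vvv = -23952/13577
X = (2, -2/3), Y = (-21/4, -3) at the point


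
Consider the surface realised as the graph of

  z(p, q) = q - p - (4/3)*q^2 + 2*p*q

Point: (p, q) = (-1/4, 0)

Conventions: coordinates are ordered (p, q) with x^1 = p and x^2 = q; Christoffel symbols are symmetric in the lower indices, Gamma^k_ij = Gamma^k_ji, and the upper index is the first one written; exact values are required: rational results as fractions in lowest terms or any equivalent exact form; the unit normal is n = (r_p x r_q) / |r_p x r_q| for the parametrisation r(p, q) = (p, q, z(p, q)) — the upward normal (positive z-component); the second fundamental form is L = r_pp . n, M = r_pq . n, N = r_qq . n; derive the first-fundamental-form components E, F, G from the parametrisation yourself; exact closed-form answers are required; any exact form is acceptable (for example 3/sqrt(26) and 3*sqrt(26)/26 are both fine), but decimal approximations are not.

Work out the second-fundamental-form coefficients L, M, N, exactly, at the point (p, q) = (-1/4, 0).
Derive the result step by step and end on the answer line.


z_p = -1, z_q = 1/2, z_pp = 0, z_pq = 2, z_qq = -8/3
E = 2, F = -1/2, G = 5/4; answer radicand W^2 = 9/4
unnormalised second-form numerators: l = 0, m = 2, n = -8/3; L = l/sqrt(9/4), and similarly M = m/sqrt(W^2), N = n/sqrt(W^2)

Answer: L = 0, M = 4/3, N = -16/9


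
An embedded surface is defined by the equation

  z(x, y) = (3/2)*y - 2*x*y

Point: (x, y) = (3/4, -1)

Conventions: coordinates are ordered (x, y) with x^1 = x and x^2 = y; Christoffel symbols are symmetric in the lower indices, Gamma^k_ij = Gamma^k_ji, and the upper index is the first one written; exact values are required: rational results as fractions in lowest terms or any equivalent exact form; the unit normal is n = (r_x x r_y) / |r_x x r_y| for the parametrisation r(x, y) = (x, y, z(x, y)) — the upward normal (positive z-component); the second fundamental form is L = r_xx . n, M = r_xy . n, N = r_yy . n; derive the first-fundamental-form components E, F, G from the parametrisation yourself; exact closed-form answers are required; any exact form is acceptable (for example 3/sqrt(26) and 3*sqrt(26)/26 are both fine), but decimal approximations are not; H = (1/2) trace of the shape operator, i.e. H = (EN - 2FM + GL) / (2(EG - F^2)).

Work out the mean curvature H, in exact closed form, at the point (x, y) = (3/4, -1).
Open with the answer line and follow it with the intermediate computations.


Answer: H = 0

z_x = 2, z_y = 0, z_xx = 0, z_xy = -2, z_yy = 0
E = 5, F = 0, G = 1; answer radicand W^2 = 5
unnormalised second-form numerators: l = 0, m = -2, n = 0; L = l/sqrt(5), and similarly M = m/sqrt(W^2), N = n/sqrt(W^2)
H = (E*n - 2*F*m + G*l) / (2*(EG - F^2)*sqrt(W^2)); E*n - 2*F*m + G*l = 0, EG - F^2 = 5, so H = (0)/sqrt(5)


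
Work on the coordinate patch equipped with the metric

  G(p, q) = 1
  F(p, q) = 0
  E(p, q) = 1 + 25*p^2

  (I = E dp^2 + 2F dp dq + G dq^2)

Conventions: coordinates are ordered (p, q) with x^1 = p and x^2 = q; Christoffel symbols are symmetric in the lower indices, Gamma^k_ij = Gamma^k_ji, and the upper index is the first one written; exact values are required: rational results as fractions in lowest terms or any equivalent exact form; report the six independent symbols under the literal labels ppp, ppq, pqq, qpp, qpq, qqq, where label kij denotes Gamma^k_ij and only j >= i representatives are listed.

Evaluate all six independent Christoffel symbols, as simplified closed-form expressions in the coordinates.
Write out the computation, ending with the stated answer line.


E = 1 + 25*p^2; F = 0; G = 1
Gamma^k_ij = (1/2) g^{kl} (d_i g_jl + d_j g_il - d_l g_ij), with g^inv = (1/(EG-F^2)) [[G, -F], [-F, E]]
first partials: E_p = 50*p, E_q = 0, F_p = 0, F_q = 0, G_p = 0, G_q = 0
D = EG - F^2 = 1 + 25*p^2
expanded: Gamma^p_pp = (G E_p - 2F F_p + F E_q)/(2D), Gamma^p_pq = (G E_q - F G_p)/(2D), Gamma^p_qq = (2G F_q - G G_p - F G_q)/(2D), Gamma^q_pp = (2E F_p - E E_q - F E_p)/(2D), Gamma^q_pq = (E G_p - F E_q)/(2D), Gamma^q_qq = (E G_q - 2F F_q + F G_p)/(2D); substitute and cancel common factors

Answer: Gamma_ppp = 25*p/(25*p^2 + 1), Gamma_ppq = 0, Gamma_pqq = 0, Gamma_qpp = 0, Gamma_qpq = 0, Gamma_qqq = 0


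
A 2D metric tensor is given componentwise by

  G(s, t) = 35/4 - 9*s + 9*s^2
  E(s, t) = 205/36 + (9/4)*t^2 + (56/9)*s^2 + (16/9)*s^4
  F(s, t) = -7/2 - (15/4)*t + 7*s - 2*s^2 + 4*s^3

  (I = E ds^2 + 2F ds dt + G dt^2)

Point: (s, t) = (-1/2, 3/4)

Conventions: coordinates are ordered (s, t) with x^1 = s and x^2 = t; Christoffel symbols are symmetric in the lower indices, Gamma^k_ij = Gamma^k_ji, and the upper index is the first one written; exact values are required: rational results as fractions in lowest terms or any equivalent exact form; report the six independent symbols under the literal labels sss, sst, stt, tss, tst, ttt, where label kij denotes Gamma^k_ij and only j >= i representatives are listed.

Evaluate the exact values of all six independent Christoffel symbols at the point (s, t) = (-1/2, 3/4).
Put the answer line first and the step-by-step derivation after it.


Answer: Gamma_sss = 129929/38717, Gamma_sst = -163944/38717, Gamma_stt = 26784/5531, Gamma_tss = 465581/154868, Gamma_tst = -136845/38717, Gamma_ttt = 18684/5531

E = 4969/576, F = -173/16, G = 31/2 at the point
E_s = -64/9, E_t = 27/8, F_s = 12, F_t = -15/4, G_s = -18, G_t = 0
EG - F^2 = 38717/2304;  g^inv = (2304/38717) * [[31/2, 173/16], [173/16, 4969/576]]
first-kind symbols [ij,l] = (1/2)(d_i g_jl + d_j g_il - d_l g_ij): [ss,s] = E_s/2 = -32/9, [ss,t] = F_s - E_t/2 = 165/16, [st,s] = E_t/2 = 27/16, [st,t] = G_s/2 = -9, [tt,s] = F_t - G_s/2 = 21/4, [tt,t] = G_t/2 = 0
Gamma^s_ij = (G*[ij,s] - F*[ij,t])/(EG - F^2), Gamma^t_ij = (E*[ij,t] - F*[ij,s])/(EG - F^2)


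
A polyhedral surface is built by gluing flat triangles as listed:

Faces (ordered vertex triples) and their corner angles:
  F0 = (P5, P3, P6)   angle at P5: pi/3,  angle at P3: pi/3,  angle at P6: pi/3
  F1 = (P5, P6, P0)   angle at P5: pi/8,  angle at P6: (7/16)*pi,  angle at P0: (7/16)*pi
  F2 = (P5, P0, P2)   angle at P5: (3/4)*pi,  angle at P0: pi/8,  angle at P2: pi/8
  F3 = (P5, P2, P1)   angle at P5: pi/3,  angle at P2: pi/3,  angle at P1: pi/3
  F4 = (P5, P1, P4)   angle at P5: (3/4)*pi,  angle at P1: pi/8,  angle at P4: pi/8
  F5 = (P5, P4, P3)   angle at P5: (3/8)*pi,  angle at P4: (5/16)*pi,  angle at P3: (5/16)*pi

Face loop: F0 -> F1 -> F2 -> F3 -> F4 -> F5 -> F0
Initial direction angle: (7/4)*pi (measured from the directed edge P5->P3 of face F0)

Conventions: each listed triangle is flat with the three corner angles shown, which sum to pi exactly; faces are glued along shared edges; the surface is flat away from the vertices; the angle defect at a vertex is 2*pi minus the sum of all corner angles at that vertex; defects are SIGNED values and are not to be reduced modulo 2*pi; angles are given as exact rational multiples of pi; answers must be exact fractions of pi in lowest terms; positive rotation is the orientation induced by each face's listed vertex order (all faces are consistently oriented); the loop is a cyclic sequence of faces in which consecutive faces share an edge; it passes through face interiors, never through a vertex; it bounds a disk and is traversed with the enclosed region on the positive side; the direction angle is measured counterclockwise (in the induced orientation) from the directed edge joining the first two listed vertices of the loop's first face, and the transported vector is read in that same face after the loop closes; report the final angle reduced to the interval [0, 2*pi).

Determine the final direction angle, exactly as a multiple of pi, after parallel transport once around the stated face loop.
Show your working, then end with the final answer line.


enclosed vertex P5: corner angles sum to (8/3)*pi, defect = 2*pi - (8/3)*pi = (-2/3)*pi
summing the enclosed defects onto the initial angle, mod 2*pi in the induced orientation:
final angle = (7/4)*pi - (2/3)*pi = (13/12)*pi (mod 2*pi)

Answer: final direction angle = (13/12)*pi


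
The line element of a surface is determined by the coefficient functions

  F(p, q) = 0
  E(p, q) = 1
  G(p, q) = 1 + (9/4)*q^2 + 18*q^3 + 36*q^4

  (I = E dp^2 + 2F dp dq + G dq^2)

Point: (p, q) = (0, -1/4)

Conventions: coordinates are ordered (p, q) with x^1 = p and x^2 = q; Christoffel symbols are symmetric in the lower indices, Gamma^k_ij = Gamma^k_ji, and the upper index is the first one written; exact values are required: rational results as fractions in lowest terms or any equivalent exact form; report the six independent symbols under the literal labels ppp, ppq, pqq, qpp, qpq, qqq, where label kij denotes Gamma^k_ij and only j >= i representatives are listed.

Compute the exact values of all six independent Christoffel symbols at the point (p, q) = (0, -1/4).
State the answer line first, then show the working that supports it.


Answer: Gamma_ppp = 0, Gamma_ppq = 0, Gamma_pqq = 0, Gamma_qpp = 0, Gamma_qpq = 0, Gamma_qqq = 0

E = 1, F = 0, G = 1 at the point
E_p = 0, E_q = 0, F_p = 0, F_q = 0, G_p = 0, G_q = 0
EG - F^2 = 1;  g^inv = (1) * [[1, 0], [0, 1]]
first-kind symbols [ij,l] = (1/2)(d_i g_jl + d_j g_il - d_l g_ij): [pp,p] = E_p/2 = 0, [pp,q] = F_p - E_q/2 = 0, [pq,p] = E_q/2 = 0, [pq,q] = G_p/2 = 0, [qq,p] = F_q - G_p/2 = 0, [qq,q] = G_q/2 = 0
Gamma^p_ij = (G*[ij,p] - F*[ij,q])/(EG - F^2), Gamma^q_ij = (E*[ij,q] - F*[ij,p])/(EG - F^2)


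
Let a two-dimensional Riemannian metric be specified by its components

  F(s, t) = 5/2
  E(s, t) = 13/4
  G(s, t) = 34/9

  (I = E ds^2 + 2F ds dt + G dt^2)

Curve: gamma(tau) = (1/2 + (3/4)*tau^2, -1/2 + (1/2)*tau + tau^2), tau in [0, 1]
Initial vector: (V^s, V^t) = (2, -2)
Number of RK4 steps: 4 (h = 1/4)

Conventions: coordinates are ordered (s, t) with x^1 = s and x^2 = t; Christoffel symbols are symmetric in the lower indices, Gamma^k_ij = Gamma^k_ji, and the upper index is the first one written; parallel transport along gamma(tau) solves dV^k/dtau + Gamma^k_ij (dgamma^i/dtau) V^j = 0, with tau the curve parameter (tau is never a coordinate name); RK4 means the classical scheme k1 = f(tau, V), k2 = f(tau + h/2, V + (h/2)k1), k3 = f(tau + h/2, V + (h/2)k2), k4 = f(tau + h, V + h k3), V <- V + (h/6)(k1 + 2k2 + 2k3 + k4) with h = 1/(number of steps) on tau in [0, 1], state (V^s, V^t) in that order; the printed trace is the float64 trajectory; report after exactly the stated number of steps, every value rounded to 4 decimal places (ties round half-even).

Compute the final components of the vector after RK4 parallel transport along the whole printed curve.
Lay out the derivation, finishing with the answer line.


gamma'(tau) = ((3/2)*tau, 1/2 + 2*tau); f(tau, V)^k = -Gamma^k_ij(gamma(tau)) gamma'^i(tau) V^j; h = 1/4; intermediate values shown to 6 dp
curve data and Christoffel symbols at the stage parameters:
  tau = 0.000000: gamma = (0.500000, -0.500000), gamma' = (0.000000, 0.500000); Gamma_sss = 0.000000, Gamma_sst = 0.000000, Gamma_stt = 0.000000, Gamma_tss = 0.000000, Gamma_tst = 0.000000, Gamma_ttt = 0.000000
  tau = 0.125000: gamma = (0.511719, -0.421875), gamma' = (0.187500, 0.750000); Gamma_sss = 0.000000, Gamma_sst = 0.000000, Gamma_stt = 0.000000, Gamma_tss = 0.000000, Gamma_tst = 0.000000, Gamma_ttt = 0.000000
  tau = 0.250000: gamma = (0.546875, -0.312500), gamma' = (0.375000, 1.000000); Gamma_sss = 0.000000, Gamma_sst = 0.000000, Gamma_stt = 0.000000, Gamma_tss = 0.000000, Gamma_tst = 0.000000, Gamma_ttt = 0.000000
  tau = 0.375000: gamma = (0.605469, -0.171875), gamma' = (0.562500, 1.250000); Gamma_sss = 0.000000, Gamma_sst = 0.000000, Gamma_stt = 0.000000, Gamma_tss = 0.000000, Gamma_tst = 0.000000, Gamma_ttt = 0.000000
  tau = 0.500000: gamma = (0.687500, 0.000000), gamma' = (0.750000, 1.500000); Gamma_sss = 0.000000, Gamma_sst = 0.000000, Gamma_stt = 0.000000, Gamma_tss = 0.000000, Gamma_tst = 0.000000, Gamma_ttt = 0.000000
  tau = 0.625000: gamma = (0.792969, 0.203125), gamma' = (0.937500, 1.750000); Gamma_sss = 0.000000, Gamma_sst = 0.000000, Gamma_stt = 0.000000, Gamma_tss = 0.000000, Gamma_tst = 0.000000, Gamma_ttt = 0.000000
  tau = 0.750000: gamma = (0.921875, 0.437500), gamma' = (1.125000, 2.000000); Gamma_sss = 0.000000, Gamma_sst = 0.000000, Gamma_stt = 0.000000, Gamma_tss = 0.000000, Gamma_tst = 0.000000, Gamma_ttt = 0.000000
  tau = 0.875000: gamma = (1.074219, 0.703125), gamma' = (1.312500, 2.250000); Gamma_sss = 0.000000, Gamma_sst = 0.000000, Gamma_stt = 0.000000, Gamma_tss = 0.000000, Gamma_tst = 0.000000, Gamma_ttt = 0.000000
  tau = 1.000000: gamma = (1.250000, 1.000000), gamma' = (1.500000, 2.500000); Gamma_sss = 0.000000, Gamma_sst = 0.000000, Gamma_stt = 0.000000, Gamma_tss = 0.000000, Gamma_tst = 0.000000, Gamma_ttt = 0.000000
step 0: V^s = 2.0000, V^t = -2.0000
step 1: k1 = (0.000000, 0.000000), k2 = (0.000000, 0.000000), k3 = (0.000000, 0.000000), k4 = (0.000000, 0.000000); V <- V + (h/6)(k1 + 2k2 + 2k3 + k4): V^s = 2.0000, V^t = -2.0000
step 2: k1 = (0.000000, 0.000000), k2 = (0.000000, 0.000000), k3 = (0.000000, 0.000000), k4 = (0.000000, 0.000000); V <- V + (h/6)(k1 + 2k2 + 2k3 + k4): V^s = 2.0000, V^t = -2.0000
step 3: k1 = (0.000000, 0.000000), k2 = (0.000000, 0.000000), k3 = (0.000000, 0.000000), k4 = (0.000000, 0.000000); V <- V + (h/6)(k1 + 2k2 + 2k3 + k4): V^s = 2.0000, V^t = -2.0000
step 4: k1 = (0.000000, 0.000000), k2 = (0.000000, 0.000000), k3 = (0.000000, 0.000000), k4 = (0.000000, 0.000000); V <- V + (h/6)(k1 + 2k2 + 2k3 + k4): V^s = 2.0000, V^t = -2.0000

Answer: V^s = 2.0000, V^t = -2.0000


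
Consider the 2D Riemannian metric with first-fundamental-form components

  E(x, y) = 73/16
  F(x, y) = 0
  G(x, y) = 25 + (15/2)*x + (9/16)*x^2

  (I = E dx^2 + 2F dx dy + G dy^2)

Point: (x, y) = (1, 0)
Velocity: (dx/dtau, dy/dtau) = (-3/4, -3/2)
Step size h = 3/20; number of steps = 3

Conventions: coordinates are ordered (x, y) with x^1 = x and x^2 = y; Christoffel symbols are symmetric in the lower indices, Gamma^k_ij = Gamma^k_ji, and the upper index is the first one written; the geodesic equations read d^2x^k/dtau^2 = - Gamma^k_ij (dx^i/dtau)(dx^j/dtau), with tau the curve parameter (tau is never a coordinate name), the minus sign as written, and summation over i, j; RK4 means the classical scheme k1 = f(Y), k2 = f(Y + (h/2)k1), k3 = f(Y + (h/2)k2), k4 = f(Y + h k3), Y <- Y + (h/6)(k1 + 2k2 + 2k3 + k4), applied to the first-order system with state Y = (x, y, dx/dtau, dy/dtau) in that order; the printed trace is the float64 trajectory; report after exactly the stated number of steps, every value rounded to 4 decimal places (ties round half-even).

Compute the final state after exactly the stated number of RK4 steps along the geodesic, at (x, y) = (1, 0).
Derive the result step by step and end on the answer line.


f(Y) = (dx/dtau, dy/dtau, -Gamma^x_ij Y'^i Y'^j, -Gamma^y_ij Y'^i Y'^j) with the Gammas evaluated at the stage position; h = 0.150000; intermediate values shown to 6 dp
step 0: x = 1.0000, y = 0.0000, dx/dtau = -0.7500, dy/dtau = -1.5000
step 1:
  k1: at (x, y) = (1.000000, 0.000000), (dx/dtau, dy/dtau) = (-0.750000, -1.500000); Gamma_xxx = 0.000000, Gamma_xxy = 0.000000, Gamma_xyy = -0.945205, Gamma_yxx = 0.000000, Gamma_yxy = 0.130435, Gamma_yyy = 0.000000; k1 = (-0.750000, -1.500000, 2.126712, -0.293478)
  k2: at (x, y) = (0.943750, -0.112500), (dx/dtau, dy/dtau) = (-0.590497, -1.522011); Gamma_xxx = 0.000000, Gamma_xxy = 0.000000, Gamma_xyy = -0.938271, Gamma_yxx = 0.000000, Gamma_yxy = 0.131399, Gamma_yyy = 0.000000; k2 = (-0.590497, -1.522011, 2.173520, -0.236187)
  k3: at (x, y) = (0.955713, -0.114151), (dx/dtau, dy/dtau) = (-0.586986, -1.517714); Gamma_xxx = 0.000000, Gamma_xxy = 0.000000, Gamma_xyy = -0.939745, Gamma_yxx = 0.000000, Gamma_yxy = 0.131193, Gamma_yyy = 0.000000; k3 = (-0.586986, -1.517714, 2.164662, -0.233753)
  k4: at (x, y) = (0.911952, -0.227657), (dx/dtau, dy/dtau) = (-0.425301, -1.535063); Gamma_xxx = 0.000000, Gamma_xxy = 0.000000, Gamma_xyy = -0.934350, Gamma_yxx = 0.000000, Gamma_yxy = 0.131950, Gamma_yyy = 0.000000; k4 = (-0.425301, -1.535063, 2.201720, -0.172291)
  Y <- Y + (h/6)(k1 + 2k2 + 2k3 + k4): x = 0.9117, y = -0.2279, dx/dtau = -0.4249, dy/dtau = -1.5351
step 2:
  k1: at (x, y) = (0.911743, -0.227863), (dx/dtau, dy/dtau) = (-0.424880, -1.535141); Gamma_xxx = 0.000000, Gamma_xxy = 0.000000, Gamma_xyy = -0.934325, Gamma_yxx = 0.000000, Gamma_yxy = 0.131954, Gamma_yyy = 0.000000; k1 = (-0.424880, -1.535141, 2.201884, -0.172134)
  k2: at (x, y) = (0.879877, -0.342998), (dx/dtau, dy/dtau) = (-0.259739, -1.548051); Gamma_xxx = 0.000000, Gamma_xxy = 0.000000, Gamma_xyy = -0.930396, Gamma_yxx = 0.000000, Gamma_yxy = 0.132511, Gamma_yyy = 0.000000; k2 = (-0.259739, -1.548051, 2.229659, -0.106562)
  k3: at (x, y) = (0.892263, -0.343967), (dx/dtau, dy/dtau) = (-0.257656, -1.543133); Gamma_xxx = 0.000000, Gamma_xxy = 0.000000, Gamma_xyy = -0.931923, Gamma_yxx = 0.000000, Gamma_yxy = 0.132294, Gamma_yyy = 0.000000; k3 = (-0.257656, -1.543133, 2.219151, -0.105199)
  k4: at (x, y) = (0.873095, -0.459333), (dx/dtau, dy/dtau) = (-0.092007, -1.550921); Gamma_xxx = 0.000000, Gamma_xxy = 0.000000, Gamma_xyy = -0.929560, Gamma_yxx = 0.000000, Gamma_yxy = 0.132630, Gamma_yyy = 0.000000; k4 = (-0.092007, -1.550921, 2.235922, -0.037852)
  Y <- Y + (h/6)(k1 + 2k2 + 2k3 + k4): x = 0.8730, y = -0.4596, dx/dtau = -0.0915, dy/dtau = -1.5510
step 3:
  k1: at (x, y) = (0.872951, -0.459574), (dx/dtau, dy/dtau) = (-0.091494, -1.550979); Gamma_xxx = 0.000000, Gamma_xxy = 0.000000, Gamma_xyy = -0.929542, Gamma_yxx = 0.000000, Gamma_yxy = 0.132633, Gamma_yyy = 0.000000; k1 = (-0.091494, -1.550979, 2.236046, -0.037643)
  k2: at (x, y) = (0.866089, -0.575897), (dx/dtau, dy/dtau) = (0.076209, -1.553802); Gamma_xxx = 0.000000, Gamma_xxy = 0.000000, Gamma_xyy = -0.928696, Gamma_yxx = 0.000000, Gamma_yxy = 0.132754, Gamma_yyy = 0.000000; k2 = (0.076209, -1.553802, 2.242152, 0.031440)
  k3: at (x, y) = (0.878667, -0.576109), (dx/dtau, dy/dtau) = (0.076667, -1.548621); Gamma_xxx = 0.000000, Gamma_xxy = 0.000000, Gamma_xyy = -0.930247, Gamma_yxx = 0.000000, Gamma_yxy = 0.132532, Gamma_yyy = 0.000000; k3 = (0.076667, -1.548621, 2.230943, 0.031471)
  k4: at (x, y) = (0.884451, -0.691867), (dx/dtau, dy/dtau) = (0.243147, -1.546258); Gamma_xxx = 0.000000, Gamma_xxy = 0.000000, Gamma_xyy = -0.930960, Gamma_yxx = 0.000000, Gamma_yxy = 0.132431, Gamma_yyy = 0.000000; k4 = (0.243147, -1.546258, 2.225846, 0.099579)
  Y <- Y + (h/6)(k1 + 2k2 + 2k3 + k4): x = 0.8844, y = -0.6921, dx/dtau = 0.2437, dy/dtau = -1.5463

Answer: x = 0.8844, y = -0.6921, dx/dtau = 0.2437, dy/dtau = -1.5463
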